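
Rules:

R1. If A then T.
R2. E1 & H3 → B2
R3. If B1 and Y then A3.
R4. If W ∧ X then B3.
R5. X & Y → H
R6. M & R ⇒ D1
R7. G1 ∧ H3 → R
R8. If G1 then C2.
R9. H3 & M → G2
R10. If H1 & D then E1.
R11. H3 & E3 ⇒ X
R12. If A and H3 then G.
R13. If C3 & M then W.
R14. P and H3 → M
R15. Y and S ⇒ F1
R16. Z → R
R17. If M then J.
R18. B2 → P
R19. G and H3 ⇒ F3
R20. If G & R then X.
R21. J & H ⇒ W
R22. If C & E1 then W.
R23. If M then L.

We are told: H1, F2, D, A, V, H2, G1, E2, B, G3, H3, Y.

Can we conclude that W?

Yes

R  (by R7: G1, H3)
E1  (by R10: H1, D)
G  (by R12: A, H3)
X  (by R20: G, R)
B2  (by R2: E1, H3)
H  (by R5: X, Y)
P  (by R18: B2)
M  (by R14: P, H3)
J  (by R17: M)
W  (by R21: J, H)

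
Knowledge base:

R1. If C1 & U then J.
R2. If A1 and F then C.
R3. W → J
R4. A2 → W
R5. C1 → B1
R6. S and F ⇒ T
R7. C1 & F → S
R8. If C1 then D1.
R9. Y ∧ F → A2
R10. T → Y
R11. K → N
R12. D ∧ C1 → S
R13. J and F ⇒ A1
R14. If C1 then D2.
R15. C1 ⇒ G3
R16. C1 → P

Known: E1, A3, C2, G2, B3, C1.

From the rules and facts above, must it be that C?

No

Forward chaining from the given facts derives: B1, D1, D2, G3, P.
The only rule concluding C is R2, which needs A1; that is never established.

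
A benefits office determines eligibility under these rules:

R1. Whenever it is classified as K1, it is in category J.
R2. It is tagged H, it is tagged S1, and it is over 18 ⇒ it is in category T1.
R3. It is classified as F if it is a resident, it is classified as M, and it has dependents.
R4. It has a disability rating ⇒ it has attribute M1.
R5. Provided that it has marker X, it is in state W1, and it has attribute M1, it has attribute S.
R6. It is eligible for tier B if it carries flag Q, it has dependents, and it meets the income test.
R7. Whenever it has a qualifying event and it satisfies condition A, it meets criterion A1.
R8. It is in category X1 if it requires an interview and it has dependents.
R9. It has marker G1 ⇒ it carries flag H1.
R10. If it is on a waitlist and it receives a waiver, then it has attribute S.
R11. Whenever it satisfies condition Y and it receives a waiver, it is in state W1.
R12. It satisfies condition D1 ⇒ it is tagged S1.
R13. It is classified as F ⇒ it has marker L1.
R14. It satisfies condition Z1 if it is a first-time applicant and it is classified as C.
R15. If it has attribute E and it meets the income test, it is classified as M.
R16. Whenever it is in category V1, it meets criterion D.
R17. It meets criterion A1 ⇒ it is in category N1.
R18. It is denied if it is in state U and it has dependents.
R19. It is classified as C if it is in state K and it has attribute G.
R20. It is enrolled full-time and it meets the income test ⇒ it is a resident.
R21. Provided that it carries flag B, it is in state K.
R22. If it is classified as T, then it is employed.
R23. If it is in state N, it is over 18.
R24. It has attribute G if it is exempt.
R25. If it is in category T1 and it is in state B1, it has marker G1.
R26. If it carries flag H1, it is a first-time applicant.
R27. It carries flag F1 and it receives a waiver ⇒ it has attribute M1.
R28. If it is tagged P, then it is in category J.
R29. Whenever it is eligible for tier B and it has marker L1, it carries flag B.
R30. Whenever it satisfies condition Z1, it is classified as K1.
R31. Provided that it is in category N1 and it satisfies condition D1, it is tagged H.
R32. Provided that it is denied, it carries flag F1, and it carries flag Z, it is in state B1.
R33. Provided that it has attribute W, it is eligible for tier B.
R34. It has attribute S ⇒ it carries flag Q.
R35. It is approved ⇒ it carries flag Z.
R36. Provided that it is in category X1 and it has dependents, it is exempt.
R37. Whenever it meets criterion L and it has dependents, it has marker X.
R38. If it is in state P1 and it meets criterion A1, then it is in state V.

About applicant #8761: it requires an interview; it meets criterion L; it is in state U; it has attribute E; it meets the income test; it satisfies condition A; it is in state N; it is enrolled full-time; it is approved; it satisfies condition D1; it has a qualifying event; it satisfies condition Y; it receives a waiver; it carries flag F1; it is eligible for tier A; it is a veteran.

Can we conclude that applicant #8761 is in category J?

No

Forward chaining from the given facts derives: meets criterion A1, is in state W1, is tagged S1, is classified as M, is in category N1, is a resident, is over 18, has attribute M1, is tagged H, carries flag Z, is in category T1.
Rules concluding "it is in category J": R1 needs "it is classified as K1"; R28 needs "it is tagged P" — none of these are established.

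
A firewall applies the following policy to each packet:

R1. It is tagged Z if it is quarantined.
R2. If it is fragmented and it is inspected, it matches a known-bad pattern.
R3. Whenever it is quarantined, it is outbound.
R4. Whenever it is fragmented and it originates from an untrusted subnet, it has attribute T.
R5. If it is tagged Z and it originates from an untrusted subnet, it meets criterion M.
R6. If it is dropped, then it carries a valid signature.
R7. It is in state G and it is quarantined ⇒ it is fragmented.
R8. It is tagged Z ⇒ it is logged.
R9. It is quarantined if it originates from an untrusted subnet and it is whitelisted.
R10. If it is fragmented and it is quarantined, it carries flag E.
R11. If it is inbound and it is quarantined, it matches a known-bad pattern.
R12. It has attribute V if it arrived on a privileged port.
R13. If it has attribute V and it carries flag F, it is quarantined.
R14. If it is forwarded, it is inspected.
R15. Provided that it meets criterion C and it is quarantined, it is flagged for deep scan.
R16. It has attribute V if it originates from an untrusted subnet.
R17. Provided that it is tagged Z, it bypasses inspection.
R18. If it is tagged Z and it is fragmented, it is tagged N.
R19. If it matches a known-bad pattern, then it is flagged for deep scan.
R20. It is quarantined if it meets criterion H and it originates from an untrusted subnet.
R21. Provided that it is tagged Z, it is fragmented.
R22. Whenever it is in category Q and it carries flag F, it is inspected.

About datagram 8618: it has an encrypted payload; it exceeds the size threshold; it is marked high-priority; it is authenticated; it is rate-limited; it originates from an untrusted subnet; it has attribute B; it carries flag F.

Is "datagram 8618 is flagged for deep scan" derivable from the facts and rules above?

Forward chaining from the given facts derives: has attribute V, is quarantined, is tagged Z, is outbound, meets criterion M, is logged, bypasses inspection, is fragmented, has attribute T, carries flag E, is tagged N.
Rules concluding "it is flagged for deep scan": R15 needs "it meets criterion C"; R19 needs "it matches a known-bad pattern" — none of these are established.

No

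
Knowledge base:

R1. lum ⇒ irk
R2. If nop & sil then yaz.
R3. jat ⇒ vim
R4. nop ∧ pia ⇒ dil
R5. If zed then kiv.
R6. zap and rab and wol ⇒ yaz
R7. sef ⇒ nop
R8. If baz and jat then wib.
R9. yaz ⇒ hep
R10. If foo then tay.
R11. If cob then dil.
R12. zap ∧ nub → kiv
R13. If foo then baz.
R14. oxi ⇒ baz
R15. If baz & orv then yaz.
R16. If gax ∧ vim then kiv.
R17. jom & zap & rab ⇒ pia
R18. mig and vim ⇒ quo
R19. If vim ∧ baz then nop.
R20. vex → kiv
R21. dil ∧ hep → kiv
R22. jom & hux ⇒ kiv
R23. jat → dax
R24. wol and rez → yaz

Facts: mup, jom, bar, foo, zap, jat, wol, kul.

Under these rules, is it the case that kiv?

Forward chaining from the given facts derives: vim, tay, baz, nop, dax, wib.
Rules concluding kiv: R5 needs zed; R12 needs nub; R16 needs gax; R20 needs vex; R21 needs dil; R22 needs hux — none of these are established.

No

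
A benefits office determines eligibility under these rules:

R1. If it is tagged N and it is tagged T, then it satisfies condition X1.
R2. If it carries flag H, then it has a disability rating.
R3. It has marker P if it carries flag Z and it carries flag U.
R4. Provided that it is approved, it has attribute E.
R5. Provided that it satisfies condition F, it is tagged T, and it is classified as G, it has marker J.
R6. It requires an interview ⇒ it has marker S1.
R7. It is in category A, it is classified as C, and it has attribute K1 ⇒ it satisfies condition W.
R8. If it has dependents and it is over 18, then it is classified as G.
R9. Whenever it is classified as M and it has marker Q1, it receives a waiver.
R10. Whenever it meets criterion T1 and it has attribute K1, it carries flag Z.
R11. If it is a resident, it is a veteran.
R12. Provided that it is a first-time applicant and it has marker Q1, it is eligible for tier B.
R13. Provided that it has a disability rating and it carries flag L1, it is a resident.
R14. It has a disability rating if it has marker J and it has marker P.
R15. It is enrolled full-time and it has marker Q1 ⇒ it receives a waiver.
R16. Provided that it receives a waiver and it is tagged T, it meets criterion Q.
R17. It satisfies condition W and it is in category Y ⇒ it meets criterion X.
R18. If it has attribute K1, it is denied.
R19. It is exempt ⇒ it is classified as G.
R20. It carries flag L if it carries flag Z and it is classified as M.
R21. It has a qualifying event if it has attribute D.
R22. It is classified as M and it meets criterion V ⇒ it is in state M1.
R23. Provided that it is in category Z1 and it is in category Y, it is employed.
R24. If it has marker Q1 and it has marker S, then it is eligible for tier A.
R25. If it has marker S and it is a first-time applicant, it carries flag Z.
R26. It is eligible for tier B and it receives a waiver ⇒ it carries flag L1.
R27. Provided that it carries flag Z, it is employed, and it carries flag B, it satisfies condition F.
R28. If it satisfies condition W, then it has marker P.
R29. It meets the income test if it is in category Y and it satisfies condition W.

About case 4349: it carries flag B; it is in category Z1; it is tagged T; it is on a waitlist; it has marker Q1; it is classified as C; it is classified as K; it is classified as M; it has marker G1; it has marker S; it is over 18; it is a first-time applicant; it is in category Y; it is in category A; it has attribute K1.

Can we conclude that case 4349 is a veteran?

No

Forward chaining from the given facts derives: satisfies condition W, receives a waiver, is eligible for tier B, meets criterion Q, meets criterion X, is denied, is employed, is eligible for tier A, carries flag Z, carries flag L1, satisfies condition F, has marker P, meets the income test, carries flag L.
The only rule concluding "it is a veteran" is R11, which needs "it is a resident"; that is never established.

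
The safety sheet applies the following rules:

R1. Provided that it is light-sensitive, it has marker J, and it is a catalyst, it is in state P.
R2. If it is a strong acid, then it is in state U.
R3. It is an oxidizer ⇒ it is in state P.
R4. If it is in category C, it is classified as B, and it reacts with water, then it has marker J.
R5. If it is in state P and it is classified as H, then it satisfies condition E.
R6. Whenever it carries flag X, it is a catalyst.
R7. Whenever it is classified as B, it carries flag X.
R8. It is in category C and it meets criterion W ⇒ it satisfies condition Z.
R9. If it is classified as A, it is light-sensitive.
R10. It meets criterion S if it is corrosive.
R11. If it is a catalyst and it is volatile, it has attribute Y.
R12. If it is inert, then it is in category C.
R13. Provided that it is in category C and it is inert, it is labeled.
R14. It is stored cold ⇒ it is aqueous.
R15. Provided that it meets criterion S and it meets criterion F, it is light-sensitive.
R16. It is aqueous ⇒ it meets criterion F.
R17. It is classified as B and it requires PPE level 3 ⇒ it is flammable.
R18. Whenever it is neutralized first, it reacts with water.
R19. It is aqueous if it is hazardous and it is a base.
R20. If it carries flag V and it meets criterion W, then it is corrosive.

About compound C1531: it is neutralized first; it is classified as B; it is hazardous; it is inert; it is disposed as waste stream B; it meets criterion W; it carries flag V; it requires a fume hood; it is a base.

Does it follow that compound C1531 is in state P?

Yes

By R7 (it is classified as B): it carries flag X.
By R12 (it is inert): it is in category C.
By R18 (it is neutralized first): it reacts with water.
By R19 (it is hazardous, it is a base): it is aqueous.
By R20 (it carries flag V, it meets criterion W): it is corrosive.
By R4 (it is in category C, it is classified as B, it reacts with water): it has marker J.
By R6 (it carries flag X): it is a catalyst.
By R10 (it is corrosive): it meets criterion S.
By R16 (it is aqueous): it meets criterion F.
By R15 (it meets criterion S, it meets criterion F): it is light-sensitive.
By R1 (it is light-sensitive, it has marker J, it is a catalyst): it is in state P.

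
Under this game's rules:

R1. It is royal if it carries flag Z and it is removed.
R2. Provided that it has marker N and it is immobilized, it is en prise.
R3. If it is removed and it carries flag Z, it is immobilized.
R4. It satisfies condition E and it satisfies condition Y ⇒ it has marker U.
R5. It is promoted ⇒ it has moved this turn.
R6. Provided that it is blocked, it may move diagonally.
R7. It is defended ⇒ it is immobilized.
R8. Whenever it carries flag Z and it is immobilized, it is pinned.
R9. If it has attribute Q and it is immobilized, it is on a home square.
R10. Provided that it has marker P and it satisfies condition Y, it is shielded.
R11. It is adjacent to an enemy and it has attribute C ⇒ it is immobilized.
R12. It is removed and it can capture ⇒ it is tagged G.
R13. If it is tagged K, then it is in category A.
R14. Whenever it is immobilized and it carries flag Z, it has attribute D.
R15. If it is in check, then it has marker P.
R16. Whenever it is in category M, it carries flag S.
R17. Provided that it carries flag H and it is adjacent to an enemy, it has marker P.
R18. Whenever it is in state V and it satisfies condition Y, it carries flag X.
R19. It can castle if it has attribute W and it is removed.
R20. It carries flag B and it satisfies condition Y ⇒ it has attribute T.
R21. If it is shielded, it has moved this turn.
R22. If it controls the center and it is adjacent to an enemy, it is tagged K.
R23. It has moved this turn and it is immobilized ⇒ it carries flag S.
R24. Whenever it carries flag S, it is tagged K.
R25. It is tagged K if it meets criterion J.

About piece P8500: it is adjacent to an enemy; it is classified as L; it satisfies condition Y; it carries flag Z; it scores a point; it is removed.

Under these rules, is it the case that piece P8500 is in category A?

Forward chaining from the given facts derives: is royal, is immobilized, is pinned, has attribute D.
The only rule concluding "it is in category A" is R13, which needs "it is tagged K"; that is never established.

No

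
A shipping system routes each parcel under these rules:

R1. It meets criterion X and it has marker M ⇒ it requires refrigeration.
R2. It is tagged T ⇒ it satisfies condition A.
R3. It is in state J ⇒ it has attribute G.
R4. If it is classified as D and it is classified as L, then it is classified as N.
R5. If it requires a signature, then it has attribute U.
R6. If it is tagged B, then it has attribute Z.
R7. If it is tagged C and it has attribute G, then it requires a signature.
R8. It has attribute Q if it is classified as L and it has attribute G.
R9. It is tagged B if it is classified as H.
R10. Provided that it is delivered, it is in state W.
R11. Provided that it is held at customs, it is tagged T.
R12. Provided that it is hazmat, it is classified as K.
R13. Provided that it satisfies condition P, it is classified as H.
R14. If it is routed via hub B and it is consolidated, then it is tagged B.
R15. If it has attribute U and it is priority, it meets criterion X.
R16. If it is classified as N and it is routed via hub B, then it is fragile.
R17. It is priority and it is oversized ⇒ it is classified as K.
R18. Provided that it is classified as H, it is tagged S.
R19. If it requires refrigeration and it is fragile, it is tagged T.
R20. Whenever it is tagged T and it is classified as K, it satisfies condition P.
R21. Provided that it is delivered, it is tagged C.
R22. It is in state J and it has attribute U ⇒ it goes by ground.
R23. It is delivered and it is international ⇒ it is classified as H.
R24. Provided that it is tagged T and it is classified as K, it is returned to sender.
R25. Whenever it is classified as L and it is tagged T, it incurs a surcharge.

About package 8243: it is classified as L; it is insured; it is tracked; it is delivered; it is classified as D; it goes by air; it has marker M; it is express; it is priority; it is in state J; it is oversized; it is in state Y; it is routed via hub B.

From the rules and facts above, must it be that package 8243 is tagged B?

Yes

By R3 (it is in state J): it has attribute G.
By R4 (it is classified as D, it is classified as L): it is classified as N.
By R16 (it is classified as N, it is routed via hub B): it is fragile.
By R17 (it is priority, it is oversized): it is classified as K.
By R21 (it is delivered): it is tagged C.
By R7 (it is tagged C, it has attribute G): it requires a signature.
By R5 (it requires a signature): it has attribute U.
By R15 (it has attribute U, it is priority): it meets criterion X.
By R1 (it meets criterion X, it has marker M): it requires refrigeration.
By R19 (it requires refrigeration, it is fragile): it is tagged T.
By R20 (it is tagged T, it is classified as K): it satisfies condition P.
By R13 (it satisfies condition P): it is classified as H.
By R9 (it is classified as H): it is tagged B.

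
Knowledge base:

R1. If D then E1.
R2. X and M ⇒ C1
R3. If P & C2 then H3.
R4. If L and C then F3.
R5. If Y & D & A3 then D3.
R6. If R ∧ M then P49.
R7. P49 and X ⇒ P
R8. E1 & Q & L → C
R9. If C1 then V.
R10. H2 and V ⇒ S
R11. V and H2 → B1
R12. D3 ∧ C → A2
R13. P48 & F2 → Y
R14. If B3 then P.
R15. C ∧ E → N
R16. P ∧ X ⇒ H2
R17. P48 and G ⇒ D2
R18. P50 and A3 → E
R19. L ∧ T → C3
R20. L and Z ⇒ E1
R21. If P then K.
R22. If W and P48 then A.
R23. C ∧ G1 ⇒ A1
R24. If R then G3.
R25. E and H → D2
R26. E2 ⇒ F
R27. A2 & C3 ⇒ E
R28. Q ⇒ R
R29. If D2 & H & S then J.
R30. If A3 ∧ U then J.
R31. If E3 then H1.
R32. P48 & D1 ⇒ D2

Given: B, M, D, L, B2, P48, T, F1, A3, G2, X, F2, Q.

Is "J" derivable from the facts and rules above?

Forward chaining from the given facts derives: E1, C1, C, V, Y, C3, R, F3, D3, P49, P, A2, H2, K, G3, E, S, B1, N.
Rules concluding J: R29 needs D2; R30 needs U — none of these are established.

No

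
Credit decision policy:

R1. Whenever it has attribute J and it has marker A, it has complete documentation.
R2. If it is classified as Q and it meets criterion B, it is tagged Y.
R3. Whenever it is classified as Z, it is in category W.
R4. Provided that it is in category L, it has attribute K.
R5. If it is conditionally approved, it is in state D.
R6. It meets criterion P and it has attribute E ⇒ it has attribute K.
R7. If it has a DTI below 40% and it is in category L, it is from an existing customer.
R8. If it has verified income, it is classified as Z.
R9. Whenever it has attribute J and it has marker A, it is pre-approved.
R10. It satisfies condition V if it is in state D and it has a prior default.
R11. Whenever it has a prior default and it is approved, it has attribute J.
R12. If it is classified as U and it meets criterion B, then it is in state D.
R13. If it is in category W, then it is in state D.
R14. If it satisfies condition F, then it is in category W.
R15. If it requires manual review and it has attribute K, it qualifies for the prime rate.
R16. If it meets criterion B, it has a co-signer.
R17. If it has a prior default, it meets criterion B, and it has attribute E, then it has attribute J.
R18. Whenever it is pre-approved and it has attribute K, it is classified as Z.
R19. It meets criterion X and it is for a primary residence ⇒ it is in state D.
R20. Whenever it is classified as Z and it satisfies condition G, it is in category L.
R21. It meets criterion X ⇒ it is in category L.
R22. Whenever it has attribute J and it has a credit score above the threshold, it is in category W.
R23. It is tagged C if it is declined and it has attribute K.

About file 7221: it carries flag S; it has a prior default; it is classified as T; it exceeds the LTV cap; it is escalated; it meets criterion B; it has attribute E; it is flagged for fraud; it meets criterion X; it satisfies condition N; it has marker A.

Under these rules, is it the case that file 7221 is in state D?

Yes

By R17 (it has a prior default, it meets criterion B, it has attribute E): it has attribute J.
By R21 (it meets criterion X): it is in category L.
By R4 (it is in category L): it has attribute K.
By R9 (it has attribute J, it has marker A): it is pre-approved.
By R18 (it is pre-approved, it has attribute K): it is classified as Z.
By R3 (it is classified as Z): it is in category W.
By R13 (it is in category W): it is in state D.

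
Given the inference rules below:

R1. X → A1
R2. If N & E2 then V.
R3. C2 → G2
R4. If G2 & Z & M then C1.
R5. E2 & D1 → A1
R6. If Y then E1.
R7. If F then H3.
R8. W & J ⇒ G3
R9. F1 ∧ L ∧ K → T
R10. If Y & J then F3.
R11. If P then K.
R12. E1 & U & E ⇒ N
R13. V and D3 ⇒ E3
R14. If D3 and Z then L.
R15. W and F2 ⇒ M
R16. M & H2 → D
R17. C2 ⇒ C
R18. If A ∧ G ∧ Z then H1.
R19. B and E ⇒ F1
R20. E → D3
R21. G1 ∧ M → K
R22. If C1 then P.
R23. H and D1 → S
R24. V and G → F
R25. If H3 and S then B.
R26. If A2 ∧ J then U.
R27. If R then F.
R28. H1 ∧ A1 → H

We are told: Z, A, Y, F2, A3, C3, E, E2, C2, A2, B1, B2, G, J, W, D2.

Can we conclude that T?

Forward chaining from the given facts derives: G2, E1, G3, F3, M, C, H1, D3, U, C1, N, L, P, V, K, E3, F, H3.
The only rule concluding T is R9, which needs F1; that is never established.

No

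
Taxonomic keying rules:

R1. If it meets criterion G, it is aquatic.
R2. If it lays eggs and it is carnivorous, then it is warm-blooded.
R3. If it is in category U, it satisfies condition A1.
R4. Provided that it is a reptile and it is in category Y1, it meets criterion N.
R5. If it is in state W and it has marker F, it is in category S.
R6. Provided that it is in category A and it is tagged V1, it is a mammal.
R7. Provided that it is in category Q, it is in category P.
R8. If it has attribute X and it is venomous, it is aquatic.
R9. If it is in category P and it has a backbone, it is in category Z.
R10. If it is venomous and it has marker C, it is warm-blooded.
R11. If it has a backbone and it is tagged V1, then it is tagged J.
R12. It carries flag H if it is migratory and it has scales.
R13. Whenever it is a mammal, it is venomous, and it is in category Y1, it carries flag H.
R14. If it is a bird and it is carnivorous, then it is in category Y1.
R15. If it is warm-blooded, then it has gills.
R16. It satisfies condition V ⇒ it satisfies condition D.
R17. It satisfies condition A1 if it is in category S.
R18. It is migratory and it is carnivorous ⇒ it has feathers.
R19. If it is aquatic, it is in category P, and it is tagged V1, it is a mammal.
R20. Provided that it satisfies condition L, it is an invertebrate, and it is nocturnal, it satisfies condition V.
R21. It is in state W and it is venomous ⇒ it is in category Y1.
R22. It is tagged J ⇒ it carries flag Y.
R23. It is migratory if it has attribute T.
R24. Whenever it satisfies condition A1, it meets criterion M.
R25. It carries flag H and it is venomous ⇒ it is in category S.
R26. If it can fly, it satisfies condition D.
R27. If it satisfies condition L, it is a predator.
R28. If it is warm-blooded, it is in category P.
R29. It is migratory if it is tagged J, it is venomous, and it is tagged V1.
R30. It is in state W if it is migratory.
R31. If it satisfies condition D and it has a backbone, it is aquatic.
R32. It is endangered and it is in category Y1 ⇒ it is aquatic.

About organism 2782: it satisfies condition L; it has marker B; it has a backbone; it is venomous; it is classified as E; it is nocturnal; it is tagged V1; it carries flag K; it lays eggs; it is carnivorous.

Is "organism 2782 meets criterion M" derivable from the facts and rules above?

No

Forward chaining from the given facts derives: is warm-blooded, is tagged J, has gills, carries flag Y, is a predator, is in category P, is migratory, is in state W, is in category Z, has feathers, is in category Y1.
The only rule concluding "it meets criterion M" is R24, which needs "it satisfies condition A1"; that is never established.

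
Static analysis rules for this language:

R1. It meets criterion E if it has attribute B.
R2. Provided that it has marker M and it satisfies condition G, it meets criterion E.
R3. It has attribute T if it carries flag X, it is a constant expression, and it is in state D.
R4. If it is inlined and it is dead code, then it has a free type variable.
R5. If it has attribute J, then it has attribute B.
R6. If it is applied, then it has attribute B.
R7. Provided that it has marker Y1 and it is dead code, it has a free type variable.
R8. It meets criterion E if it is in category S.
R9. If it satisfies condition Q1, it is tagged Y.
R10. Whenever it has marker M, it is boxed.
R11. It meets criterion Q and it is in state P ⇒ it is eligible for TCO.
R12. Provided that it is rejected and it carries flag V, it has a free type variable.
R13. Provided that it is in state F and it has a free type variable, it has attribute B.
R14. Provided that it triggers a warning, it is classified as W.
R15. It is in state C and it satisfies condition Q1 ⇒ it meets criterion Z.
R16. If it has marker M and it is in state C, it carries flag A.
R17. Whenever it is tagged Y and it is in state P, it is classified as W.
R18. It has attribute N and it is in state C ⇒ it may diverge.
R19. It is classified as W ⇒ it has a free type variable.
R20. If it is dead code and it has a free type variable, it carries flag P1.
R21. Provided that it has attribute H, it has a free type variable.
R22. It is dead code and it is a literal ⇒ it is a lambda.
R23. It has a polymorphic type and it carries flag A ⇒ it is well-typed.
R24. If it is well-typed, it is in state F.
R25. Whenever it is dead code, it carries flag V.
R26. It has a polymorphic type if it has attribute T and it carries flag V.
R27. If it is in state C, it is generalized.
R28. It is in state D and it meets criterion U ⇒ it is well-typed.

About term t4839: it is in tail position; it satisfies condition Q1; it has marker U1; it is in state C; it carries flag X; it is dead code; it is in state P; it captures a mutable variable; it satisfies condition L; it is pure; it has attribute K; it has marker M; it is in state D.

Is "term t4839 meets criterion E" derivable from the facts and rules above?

No

Forward chaining from the given facts derives: is tagged Y, is boxed, meets criterion Z, carries flag A, is classified as W, has a free type variable, carries flag P1, carries flag V, is generalized.
Rules concluding "it meets criterion E": R1 needs "it has attribute B"; R2 needs "it satisfies condition G"; R8 needs "it is in category S" — none of these are established.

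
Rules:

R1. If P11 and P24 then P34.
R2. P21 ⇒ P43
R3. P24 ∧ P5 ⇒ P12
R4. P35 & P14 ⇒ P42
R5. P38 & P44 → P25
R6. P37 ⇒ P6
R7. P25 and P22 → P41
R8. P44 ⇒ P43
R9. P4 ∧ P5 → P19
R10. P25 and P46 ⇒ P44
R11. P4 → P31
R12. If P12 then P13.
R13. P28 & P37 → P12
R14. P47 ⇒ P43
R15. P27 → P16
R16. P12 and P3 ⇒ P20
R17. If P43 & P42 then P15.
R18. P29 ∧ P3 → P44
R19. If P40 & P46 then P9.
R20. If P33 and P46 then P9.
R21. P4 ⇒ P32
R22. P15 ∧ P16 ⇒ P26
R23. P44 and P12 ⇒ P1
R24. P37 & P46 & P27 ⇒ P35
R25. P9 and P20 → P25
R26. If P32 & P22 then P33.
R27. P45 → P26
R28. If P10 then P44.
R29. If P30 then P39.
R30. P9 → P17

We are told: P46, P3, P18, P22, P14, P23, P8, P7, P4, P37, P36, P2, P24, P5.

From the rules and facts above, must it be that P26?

Forward chaining from the given facts derives: P12, P6, P19, P31, P13, P20, P32, P33, P9, P25, P17, P41, P44, P1, P43.
Rules concluding P26: R22 needs P15; R27 needs P45 — none of these are established.

No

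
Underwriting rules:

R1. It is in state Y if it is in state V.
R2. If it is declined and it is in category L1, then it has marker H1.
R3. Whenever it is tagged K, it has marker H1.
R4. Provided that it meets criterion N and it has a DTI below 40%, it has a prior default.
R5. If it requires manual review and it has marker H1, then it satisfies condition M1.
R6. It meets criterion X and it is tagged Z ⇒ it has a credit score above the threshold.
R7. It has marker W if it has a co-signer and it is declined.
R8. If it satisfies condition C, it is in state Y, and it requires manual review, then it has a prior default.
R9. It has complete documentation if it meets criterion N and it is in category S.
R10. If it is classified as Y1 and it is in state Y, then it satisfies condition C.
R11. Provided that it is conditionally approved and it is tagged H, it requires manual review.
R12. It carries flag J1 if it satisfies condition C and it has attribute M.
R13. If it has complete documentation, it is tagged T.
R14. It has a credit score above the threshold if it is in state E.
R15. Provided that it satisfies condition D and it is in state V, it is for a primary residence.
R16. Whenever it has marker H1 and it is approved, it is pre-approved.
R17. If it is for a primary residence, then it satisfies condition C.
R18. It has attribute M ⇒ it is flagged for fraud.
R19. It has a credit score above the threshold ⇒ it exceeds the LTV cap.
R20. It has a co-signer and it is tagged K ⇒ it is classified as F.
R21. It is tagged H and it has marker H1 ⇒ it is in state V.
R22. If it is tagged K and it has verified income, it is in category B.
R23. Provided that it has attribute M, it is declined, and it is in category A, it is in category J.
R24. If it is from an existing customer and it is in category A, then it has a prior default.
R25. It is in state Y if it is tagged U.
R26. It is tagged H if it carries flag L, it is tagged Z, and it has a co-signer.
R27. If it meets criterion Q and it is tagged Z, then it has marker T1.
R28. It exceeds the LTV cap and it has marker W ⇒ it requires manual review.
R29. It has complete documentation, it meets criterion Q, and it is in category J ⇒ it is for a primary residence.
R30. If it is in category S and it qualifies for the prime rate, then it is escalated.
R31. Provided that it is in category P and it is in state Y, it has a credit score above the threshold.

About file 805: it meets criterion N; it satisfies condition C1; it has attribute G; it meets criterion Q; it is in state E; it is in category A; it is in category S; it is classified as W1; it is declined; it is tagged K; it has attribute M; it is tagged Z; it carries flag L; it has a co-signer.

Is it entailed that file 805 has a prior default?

By R3 (it is tagged K): it has marker H1.
By R7 (it has a co-signer, it is declined): it has marker W.
By R9 (it meets criterion N, it is in category S): it has complete documentation.
By R14 (it is in state E): it has a credit score above the threshold.
By R19 (it has a credit score above the threshold): it exceeds the LTV cap.
By R23 (it has attribute M, it is declined, it is in category A): it is in category J.
By R26 (it carries flag L, it is tagged Z, it has a co-signer): it is tagged H.
By R28 (it exceeds the LTV cap, it has marker W): it requires manual review.
By R29 (it has complete documentation, it meets criterion Q, it is in category J): it is for a primary residence.
By R17 (it is for a primary residence): it satisfies condition C.
By R21 (it is tagged H, it has marker H1): it is in state V.
By R1 (it is in state V): it is in state Y.
By R8 (it satisfies condition C, it is in state Y, it requires manual review): it has a prior default.

Yes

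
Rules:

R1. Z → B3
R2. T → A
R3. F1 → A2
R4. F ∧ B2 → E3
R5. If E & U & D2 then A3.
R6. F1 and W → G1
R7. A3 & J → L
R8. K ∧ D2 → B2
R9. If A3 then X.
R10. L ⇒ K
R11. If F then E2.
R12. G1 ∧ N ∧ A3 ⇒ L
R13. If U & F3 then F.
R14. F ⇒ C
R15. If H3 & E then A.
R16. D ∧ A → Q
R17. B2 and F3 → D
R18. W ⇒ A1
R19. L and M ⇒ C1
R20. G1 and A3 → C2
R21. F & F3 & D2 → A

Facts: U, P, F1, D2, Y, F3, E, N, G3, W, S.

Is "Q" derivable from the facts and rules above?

Yes

A3  (by R5: E, U, D2)
G1  (by R6: F1, W)
L  (by R12: G1, N, A3)
F  (by R13: U, F3)
A  (by R21: F, F3, D2)
K  (by R10: L)
B2  (by R8: K, D2)
D  (by R17: B2, F3)
Q  (by R16: D, A)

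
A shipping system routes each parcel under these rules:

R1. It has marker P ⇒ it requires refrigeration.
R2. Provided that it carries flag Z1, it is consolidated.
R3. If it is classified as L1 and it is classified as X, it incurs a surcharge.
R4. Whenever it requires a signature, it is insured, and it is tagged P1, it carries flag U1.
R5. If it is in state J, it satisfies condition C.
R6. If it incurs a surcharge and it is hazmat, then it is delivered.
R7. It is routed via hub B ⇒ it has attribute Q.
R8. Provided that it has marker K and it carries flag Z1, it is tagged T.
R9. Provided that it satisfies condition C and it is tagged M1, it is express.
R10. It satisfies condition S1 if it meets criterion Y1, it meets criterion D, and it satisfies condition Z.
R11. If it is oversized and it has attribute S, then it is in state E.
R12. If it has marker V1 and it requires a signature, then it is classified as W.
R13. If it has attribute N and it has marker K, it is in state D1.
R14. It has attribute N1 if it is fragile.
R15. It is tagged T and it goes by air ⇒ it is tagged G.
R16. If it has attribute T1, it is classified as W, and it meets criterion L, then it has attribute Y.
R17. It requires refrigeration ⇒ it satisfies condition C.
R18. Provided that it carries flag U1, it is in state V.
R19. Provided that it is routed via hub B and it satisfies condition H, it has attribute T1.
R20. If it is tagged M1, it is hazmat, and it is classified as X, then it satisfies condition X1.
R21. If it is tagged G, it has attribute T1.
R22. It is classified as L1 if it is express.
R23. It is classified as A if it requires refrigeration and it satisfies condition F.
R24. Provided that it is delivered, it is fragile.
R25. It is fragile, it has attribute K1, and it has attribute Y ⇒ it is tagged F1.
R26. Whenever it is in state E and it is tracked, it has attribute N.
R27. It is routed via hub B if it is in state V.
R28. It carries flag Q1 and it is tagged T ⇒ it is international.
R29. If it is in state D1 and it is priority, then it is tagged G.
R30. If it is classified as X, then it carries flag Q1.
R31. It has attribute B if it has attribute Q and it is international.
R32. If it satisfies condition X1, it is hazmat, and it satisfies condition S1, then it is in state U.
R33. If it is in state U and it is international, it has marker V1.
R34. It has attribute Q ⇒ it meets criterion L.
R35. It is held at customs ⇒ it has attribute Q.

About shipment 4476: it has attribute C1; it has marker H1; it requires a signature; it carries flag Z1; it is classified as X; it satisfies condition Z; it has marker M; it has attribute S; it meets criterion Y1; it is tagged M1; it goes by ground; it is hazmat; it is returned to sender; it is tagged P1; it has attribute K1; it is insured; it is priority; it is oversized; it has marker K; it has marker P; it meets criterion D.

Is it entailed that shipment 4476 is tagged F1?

No

Forward chaining from the given facts derives: requires refrigeration, is consolidated, carries flag U1, is tagged T, satisfies condition S1, is in state E, satisfies condition C, is in state V, satisfies condition X1, is routed via hub B, carries flag Q1, is in state U, has attribute Q, is express, is classified as L1, is international, has attribute B, has marker V1, meets criterion L, incurs a surcharge, is delivered, is classified as W, is fragile, has attribute N1.
The only rule concluding "it is tagged F1" is R25, which needs "it has attribute Y"; that is never established.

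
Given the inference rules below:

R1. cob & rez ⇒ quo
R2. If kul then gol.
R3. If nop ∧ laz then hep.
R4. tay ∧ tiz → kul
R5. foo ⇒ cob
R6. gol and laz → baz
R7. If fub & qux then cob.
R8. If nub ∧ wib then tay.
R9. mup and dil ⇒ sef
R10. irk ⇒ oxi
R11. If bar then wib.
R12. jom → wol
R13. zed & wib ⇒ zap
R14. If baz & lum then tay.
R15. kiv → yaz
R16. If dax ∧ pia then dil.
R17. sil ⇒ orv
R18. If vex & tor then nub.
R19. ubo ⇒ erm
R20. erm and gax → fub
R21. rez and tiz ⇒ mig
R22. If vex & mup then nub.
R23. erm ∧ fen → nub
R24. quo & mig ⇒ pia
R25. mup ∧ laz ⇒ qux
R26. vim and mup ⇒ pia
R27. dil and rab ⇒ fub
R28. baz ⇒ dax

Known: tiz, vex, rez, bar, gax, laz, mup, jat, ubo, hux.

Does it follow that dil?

wib  (by R11: bar)
erm  (by R19: ubo)
fub  (by R20: erm, gax)
mig  (by R21: rez, tiz)
nub  (by R22: vex, mup)
qux  (by R25: mup, laz)
cob  (by R7: fub, qux)
tay  (by R8: nub, wib)
quo  (by R1: cob, rez)
kul  (by R4: tay, tiz)
pia  (by R24: quo, mig)
gol  (by R2: kul)
baz  (by R6: gol, laz)
dax  (by R28: baz)
dil  (by R16: dax, pia)

Yes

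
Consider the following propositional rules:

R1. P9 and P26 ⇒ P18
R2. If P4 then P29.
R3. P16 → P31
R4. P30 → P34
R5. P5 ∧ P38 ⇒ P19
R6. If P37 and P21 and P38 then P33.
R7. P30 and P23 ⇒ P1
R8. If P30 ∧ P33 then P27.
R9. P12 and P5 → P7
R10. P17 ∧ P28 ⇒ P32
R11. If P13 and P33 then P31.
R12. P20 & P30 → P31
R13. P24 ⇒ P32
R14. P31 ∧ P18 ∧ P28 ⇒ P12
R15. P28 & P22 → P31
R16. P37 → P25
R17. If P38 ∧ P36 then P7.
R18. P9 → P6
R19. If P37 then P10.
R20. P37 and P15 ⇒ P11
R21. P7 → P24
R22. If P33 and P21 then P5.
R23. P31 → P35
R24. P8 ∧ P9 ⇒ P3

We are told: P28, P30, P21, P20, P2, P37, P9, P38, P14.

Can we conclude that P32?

No

Forward chaining from the given facts derives: P34, P33, P27, P31, P25, P6, P10, P5, P35, P19.
Rules concluding P32: R10 needs P17; R13 needs P24 — none of these are established.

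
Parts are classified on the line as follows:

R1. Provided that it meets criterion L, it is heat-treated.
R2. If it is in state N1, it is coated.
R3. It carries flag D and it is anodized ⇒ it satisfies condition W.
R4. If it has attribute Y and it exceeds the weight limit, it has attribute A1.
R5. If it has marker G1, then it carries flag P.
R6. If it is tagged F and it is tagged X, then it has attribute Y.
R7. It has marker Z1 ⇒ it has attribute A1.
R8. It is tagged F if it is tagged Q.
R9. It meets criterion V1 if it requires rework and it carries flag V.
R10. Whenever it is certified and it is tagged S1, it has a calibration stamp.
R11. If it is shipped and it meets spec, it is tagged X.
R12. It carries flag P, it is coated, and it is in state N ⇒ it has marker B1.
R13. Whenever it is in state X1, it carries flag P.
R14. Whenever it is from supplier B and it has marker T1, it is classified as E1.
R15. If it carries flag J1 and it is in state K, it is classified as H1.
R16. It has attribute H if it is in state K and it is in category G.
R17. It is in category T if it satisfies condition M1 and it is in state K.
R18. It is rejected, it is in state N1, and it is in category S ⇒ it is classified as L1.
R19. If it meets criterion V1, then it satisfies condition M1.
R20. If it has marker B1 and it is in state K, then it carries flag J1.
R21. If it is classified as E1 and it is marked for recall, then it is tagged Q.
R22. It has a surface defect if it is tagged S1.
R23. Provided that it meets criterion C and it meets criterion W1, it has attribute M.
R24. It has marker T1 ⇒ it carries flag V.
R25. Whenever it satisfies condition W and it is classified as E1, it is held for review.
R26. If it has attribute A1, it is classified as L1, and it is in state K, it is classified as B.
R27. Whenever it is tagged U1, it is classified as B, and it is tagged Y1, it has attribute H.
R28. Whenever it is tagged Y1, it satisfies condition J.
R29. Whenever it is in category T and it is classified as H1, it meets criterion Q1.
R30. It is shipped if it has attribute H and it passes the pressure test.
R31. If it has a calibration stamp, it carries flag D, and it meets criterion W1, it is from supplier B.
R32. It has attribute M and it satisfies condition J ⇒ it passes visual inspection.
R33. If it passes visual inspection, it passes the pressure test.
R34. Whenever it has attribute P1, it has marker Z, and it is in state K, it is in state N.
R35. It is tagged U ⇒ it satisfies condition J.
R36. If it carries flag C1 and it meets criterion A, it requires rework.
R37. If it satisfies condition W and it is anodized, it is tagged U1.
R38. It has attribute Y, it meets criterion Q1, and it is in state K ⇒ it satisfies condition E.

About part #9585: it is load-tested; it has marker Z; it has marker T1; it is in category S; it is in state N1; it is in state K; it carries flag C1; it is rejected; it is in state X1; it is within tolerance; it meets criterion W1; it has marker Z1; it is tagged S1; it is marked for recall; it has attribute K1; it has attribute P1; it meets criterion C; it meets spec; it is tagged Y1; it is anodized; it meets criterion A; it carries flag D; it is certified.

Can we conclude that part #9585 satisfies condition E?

By R2 (it is in state N1): it is coated.
By R3 (it carries flag D, it is anodized): it satisfies condition W.
By R7 (it has marker Z1): it has attribute A1.
By R10 (it is certified, it is tagged S1): it has a calibration stamp.
By R13 (it is in state X1): it carries flag P.
By R18 (it is rejected, it is in state N1, it is in category S): it is classified as L1.
By R23 (it meets criterion C, it meets criterion W1): it has attribute M.
By R24 (it has marker T1): it carries flag V.
By R26 (it has attribute A1, it is classified as L1, it is in state K): it is classified as B.
By R28 (it is tagged Y1): it satisfies condition J.
By R31 (it has a calibration stamp, it carries flag D, it meets criterion W1): it is from supplier B.
By R32 (it has attribute M, it satisfies condition J): it passes visual inspection.
By R33 (it passes visual inspection): it passes the pressure test.
By R34 (it has attribute P1, it has marker Z, it is in state K): it is in state N.
By R36 (it carries flag C1, it meets criterion A): it requires rework.
By R37 (it satisfies condition W, it is anodized): it is tagged U1.
By R9 (it requires rework, it carries flag V): it meets criterion V1.
By R12 (it carries flag P, it is coated, it is in state N): it has marker B1.
By R14 (it is from supplier B, it has marker T1): it is classified as E1.
By R19 (it meets criterion V1): it satisfies condition M1.
By R20 (it has marker B1, it is in state K): it carries flag J1.
By R21 (it is classified as E1, it is marked for recall): it is tagged Q.
By R27 (it is tagged U1, it is classified as B, it is tagged Y1): it has attribute H.
By R30 (it has attribute H, it passes the pressure test): it is shipped.
By R8 (it is tagged Q): it is tagged F.
By R11 (it is shipped, it meets spec): it is tagged X.
By R15 (it carries flag J1, it is in state K): it is classified as H1.
By R17 (it satisfies condition M1, it is in state K): it is in category T.
By R29 (it is in category T, it is classified as H1): it meets criterion Q1.
By R6 (it is tagged F, it is tagged X): it has attribute Y.
By R38 (it has attribute Y, it meets criterion Q1, it is in state K): it satisfies condition E.

Yes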